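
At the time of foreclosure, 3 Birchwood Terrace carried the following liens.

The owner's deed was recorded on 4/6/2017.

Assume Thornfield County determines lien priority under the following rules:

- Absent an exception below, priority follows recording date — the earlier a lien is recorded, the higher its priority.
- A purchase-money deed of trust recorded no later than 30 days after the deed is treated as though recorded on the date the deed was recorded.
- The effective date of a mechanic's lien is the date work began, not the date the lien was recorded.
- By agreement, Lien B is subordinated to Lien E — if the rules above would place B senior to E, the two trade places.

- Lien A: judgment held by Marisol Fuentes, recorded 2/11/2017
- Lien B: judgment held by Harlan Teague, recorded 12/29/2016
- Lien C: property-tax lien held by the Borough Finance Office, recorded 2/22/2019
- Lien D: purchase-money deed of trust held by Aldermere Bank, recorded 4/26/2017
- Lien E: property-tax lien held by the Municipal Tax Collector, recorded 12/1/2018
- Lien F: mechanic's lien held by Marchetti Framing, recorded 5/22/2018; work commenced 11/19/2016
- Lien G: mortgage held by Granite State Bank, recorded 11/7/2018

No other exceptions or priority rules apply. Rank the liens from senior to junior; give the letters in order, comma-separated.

F, E, A, D, G, B, C

Adjusting effective dates: D was recorded within the 30-day window, so its effective date is the deed date 4/6/2017; F relates back to 11/19/2016 (work commenced).
Ordering by effective date: F (11/19/2016), B (12/29/2016), A (2/11/2017), D (4/6/2017), G (11/7/2018), E (12/1/2018), C (2/22/2019).
The subordination applies — B was senior to E — so B and E swap.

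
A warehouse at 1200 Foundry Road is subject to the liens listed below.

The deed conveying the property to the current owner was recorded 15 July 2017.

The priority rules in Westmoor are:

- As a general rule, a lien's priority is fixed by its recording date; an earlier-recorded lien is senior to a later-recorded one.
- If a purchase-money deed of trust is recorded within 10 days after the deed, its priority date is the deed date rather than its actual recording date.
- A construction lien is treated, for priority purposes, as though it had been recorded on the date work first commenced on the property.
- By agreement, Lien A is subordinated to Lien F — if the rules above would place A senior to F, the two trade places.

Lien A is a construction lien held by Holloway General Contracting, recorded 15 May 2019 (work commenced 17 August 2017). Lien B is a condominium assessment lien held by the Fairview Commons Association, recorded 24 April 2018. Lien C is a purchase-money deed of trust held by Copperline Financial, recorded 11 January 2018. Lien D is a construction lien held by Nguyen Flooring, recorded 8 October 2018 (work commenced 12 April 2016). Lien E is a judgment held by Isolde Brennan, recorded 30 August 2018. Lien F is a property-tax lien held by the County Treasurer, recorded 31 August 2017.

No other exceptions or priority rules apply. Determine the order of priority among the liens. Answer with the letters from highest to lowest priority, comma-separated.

Effective dates: A is treated as recorded 17 August 2017, the work-commencement date; C was recorded 180 days after the deed, outside the 10-day window, so it keeps its recording date; D's effective date is 12 April 2016, when work began.
By effective date: D (12 April 2016), A (17 August 2017), F (31 August 2017), C (11 January 2018), B (24 April 2018), E (30 August 2018).
A is senior to F before the subordination, so the two trade places.

D, F, A, C, B, E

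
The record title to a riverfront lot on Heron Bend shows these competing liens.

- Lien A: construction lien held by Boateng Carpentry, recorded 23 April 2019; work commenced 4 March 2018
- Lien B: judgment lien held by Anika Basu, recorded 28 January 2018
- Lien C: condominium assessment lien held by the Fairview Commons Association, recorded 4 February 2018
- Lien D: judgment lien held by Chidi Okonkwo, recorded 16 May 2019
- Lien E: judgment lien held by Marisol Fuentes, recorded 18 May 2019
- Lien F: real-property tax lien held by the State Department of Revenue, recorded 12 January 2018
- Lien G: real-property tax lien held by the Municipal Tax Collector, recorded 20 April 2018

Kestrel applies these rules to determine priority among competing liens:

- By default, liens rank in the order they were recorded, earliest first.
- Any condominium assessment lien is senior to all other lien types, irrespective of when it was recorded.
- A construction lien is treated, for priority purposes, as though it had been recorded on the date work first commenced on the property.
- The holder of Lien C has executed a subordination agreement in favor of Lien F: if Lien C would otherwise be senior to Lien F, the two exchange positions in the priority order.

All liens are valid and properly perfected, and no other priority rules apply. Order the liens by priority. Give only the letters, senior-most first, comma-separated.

Effective dates after the stated exceptions: A is treated as recorded 4 March 2018, the work-commencement date.
As a condominium assessment lien, C is senior to every other lien.
Ordering the rest by effective date: F (12 January 2018), B (28 January 2018), A (4 March 2018), G (20 April 2018), D (16 May 2019), E (18 May 2019).
C is senior to F before the subordination, so the two trade places.

F, C, B, A, G, D, E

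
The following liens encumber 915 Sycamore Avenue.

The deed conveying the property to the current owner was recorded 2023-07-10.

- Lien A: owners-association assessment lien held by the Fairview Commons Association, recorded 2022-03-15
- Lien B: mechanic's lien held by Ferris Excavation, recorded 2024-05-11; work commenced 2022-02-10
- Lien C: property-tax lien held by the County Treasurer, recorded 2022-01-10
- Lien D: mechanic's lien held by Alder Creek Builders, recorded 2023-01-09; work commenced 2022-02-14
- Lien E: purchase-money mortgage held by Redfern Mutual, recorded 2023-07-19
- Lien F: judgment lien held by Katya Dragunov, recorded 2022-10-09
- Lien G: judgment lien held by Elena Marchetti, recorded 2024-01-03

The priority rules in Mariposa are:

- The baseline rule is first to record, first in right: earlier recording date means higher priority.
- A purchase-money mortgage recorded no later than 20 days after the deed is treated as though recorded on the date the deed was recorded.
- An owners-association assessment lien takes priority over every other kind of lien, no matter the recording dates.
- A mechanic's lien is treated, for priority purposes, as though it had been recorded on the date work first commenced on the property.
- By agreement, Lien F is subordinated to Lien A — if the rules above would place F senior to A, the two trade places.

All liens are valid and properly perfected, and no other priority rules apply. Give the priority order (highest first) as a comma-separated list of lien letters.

Adjusting effective dates: B's effective date is 2022-02-10, when work began; D relates back to 2022-02-14 (work commenced); E's effective date is the deed date, 2023-07-10.
A, as an owners-association assessment lien, has superpriority and ranks first.
Among the remaining liens, by effective date: C (2022-01-10), B (2022-02-10), D (2022-02-14), F (2022-10-09), E (2023-07-10), G (2024-01-03).
F is already junior to A, so the subordination agreement changes nothing.

A, C, B, D, F, E, G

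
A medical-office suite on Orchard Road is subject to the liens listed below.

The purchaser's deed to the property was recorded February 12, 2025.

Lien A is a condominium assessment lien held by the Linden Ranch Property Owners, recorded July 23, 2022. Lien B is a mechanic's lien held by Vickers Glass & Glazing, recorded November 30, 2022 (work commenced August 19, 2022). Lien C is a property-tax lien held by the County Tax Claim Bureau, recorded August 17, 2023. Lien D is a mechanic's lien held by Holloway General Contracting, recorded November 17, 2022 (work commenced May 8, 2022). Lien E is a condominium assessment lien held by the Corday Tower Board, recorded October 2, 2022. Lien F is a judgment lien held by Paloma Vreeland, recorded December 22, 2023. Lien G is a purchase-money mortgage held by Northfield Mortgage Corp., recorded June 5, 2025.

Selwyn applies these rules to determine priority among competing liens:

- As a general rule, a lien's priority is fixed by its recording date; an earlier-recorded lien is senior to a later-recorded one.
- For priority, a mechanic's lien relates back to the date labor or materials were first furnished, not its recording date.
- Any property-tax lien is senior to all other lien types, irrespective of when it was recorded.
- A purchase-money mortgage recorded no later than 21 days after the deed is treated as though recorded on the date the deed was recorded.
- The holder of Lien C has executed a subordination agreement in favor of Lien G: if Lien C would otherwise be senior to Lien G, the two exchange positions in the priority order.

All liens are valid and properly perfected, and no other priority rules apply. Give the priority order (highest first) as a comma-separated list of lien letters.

G, D, A, B, E, F, C

First, effective dates: B is treated as recorded August 19, 2022, the work-commencement date; D's effective date is May 8, 2022, when work began; G missed the 21-day window (113 days after the deed), so its recording date stands.
As a property-tax lien, C is senior to every other lien.
The other liens, earliest effective date first: D (May 8, 2022), A (July 23, 2022), B (August 19, 2022), E (October 2, 2022), F (December 22, 2023), G (June 5, 2025).
The subordination applies — C was senior to G — so C and G swap.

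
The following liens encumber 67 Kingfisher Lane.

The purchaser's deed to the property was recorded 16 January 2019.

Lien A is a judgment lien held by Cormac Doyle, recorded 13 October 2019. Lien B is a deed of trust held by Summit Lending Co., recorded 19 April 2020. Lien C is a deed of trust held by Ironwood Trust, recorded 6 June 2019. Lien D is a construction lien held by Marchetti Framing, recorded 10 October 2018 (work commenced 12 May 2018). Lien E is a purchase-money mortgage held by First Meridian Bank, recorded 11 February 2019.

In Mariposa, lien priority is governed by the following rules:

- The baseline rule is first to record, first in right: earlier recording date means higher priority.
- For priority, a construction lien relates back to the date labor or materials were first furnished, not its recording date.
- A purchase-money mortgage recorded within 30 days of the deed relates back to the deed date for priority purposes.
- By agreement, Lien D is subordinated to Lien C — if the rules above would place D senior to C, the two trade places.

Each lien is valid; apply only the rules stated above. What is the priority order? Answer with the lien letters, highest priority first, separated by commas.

C, E, D, A, B

First, effective dates: D relates back to 12 May 2018 (work commenced); E was recorded within the 30-day window, so its effective date is the deed date 16 January 2019.
Sorted by effective date: D (12 May 2018), E (16 January 2019), C (6 June 2019), A (13 October 2019), B (19 April 2020).
The subordination applies — D was senior to C — so D and C swap.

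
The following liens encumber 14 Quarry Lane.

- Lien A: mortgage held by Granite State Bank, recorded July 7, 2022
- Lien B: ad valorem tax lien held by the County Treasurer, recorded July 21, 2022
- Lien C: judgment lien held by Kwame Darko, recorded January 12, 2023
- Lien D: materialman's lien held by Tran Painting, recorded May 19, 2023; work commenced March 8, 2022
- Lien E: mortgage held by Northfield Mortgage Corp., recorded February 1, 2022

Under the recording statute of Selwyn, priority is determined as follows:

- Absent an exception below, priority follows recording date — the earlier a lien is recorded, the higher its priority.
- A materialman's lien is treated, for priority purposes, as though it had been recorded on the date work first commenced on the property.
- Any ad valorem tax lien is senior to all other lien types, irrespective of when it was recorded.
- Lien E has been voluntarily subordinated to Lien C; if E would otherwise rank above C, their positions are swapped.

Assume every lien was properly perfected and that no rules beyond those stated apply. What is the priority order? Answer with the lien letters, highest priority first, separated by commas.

B, C, D, A, E

Effective dates: D's effective date is March 8, 2022, when work began.
B, as an ad valorem tax lien, has superpriority and ranks first.
Remaining liens by effective date: E (February 1, 2022), D (March 8, 2022), A (July 7, 2022), C (January 12, 2023).
E would otherwise be senior to C, so under the subordination agreement E and C exchange positions.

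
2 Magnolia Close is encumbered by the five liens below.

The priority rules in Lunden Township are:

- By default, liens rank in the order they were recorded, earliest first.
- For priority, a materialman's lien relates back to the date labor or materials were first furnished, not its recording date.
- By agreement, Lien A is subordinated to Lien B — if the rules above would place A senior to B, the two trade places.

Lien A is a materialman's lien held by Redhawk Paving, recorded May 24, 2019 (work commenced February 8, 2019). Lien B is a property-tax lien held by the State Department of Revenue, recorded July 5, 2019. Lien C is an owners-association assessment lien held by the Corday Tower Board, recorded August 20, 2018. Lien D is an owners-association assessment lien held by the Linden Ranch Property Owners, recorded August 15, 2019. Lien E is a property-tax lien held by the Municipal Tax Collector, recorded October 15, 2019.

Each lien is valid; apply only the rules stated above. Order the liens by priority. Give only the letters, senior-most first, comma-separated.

C, B, A, D, E

Effective dates: A is treated as recorded February 8, 2019, the work-commencement date.
Ordering by effective date: C (August 20, 2018), A (February 8, 2019), B (July 5, 2019), D (August 15, 2019), E (October 15, 2019).
The subordination applies — A was senior to B — so A and B swap.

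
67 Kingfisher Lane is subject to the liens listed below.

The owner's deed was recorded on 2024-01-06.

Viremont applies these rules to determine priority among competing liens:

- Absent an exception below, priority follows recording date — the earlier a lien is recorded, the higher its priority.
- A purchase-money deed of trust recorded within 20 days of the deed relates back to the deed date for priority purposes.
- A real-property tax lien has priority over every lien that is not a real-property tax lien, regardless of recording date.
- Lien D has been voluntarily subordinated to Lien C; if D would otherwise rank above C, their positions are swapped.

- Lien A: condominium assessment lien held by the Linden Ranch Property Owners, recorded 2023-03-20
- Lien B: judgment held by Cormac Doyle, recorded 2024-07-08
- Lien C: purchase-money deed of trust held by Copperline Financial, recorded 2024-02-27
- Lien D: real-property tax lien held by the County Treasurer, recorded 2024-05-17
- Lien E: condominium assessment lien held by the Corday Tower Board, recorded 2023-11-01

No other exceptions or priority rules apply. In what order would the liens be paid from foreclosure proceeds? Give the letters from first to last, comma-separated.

C, A, E, D, B

First, effective dates: C was recorded 52 days after the deed — beyond 20 days — so no relation-back applies.
D is a real-property tax lien and takes priority over every other lien.
Ordering the rest by effective date: A (2023-03-20), E (2023-11-01), C (2024-02-27), B (2024-07-08).
D would otherwise be senior to C, so under the subordination agreement D and C exchange positions.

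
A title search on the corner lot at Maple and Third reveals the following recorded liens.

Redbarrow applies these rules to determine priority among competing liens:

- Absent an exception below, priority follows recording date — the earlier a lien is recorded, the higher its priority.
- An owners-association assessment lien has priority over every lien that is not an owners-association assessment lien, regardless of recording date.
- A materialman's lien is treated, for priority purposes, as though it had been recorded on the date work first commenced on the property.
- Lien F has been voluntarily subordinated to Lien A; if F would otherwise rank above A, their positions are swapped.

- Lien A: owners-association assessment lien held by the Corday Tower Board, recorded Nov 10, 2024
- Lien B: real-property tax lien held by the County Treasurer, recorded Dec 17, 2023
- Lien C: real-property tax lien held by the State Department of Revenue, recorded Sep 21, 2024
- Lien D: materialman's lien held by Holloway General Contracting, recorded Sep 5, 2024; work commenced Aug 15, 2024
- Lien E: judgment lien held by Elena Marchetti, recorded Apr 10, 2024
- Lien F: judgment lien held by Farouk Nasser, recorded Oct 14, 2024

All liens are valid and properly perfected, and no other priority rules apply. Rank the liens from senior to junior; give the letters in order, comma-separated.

A, B, E, D, C, F

Effective dates after the stated exceptions: D relates back to Aug 15, 2024 (work commenced).
A is an owners-association assessment lien, so it outranks all other liens regardless of date.
Remaining liens by effective date: B (Dec 17, 2023), E (Apr 10, 2024), D (Aug 15, 2024), C (Sep 21, 2024), F (Oct 14, 2024).
F already ranks below A; the subordination has no effect.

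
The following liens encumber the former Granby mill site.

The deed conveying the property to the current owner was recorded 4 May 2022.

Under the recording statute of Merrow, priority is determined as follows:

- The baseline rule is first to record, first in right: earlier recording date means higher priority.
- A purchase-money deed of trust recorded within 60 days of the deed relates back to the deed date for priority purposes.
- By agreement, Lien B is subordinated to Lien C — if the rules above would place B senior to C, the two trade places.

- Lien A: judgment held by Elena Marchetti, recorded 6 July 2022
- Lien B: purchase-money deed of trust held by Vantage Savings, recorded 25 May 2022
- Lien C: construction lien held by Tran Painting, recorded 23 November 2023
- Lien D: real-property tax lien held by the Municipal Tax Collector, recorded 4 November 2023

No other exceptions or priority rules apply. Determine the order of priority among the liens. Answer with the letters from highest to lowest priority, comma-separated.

C, A, D, B

First, effective dates: B was recorded within the 60-day window, so its effective date is the deed date 4 May 2022.
Sorted by effective date: B (4 May 2022), A (6 July 2022), D (4 November 2023), C (23 November 2023).
The subordination applies — B was senior to C — so B and C swap.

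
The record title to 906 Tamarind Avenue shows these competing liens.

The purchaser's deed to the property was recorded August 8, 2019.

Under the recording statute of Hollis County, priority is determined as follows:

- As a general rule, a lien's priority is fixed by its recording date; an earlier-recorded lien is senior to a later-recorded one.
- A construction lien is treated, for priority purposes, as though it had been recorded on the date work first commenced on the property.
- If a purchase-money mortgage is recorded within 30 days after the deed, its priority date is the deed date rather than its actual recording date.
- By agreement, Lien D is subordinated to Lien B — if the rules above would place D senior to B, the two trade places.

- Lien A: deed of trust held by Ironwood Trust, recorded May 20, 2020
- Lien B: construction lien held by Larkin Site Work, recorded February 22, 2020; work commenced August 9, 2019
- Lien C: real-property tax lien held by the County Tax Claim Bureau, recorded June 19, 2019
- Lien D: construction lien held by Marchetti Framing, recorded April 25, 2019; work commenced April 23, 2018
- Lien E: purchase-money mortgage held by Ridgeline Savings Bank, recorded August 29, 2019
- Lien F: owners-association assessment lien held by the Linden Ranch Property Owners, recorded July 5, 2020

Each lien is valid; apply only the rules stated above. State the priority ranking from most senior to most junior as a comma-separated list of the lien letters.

B, C, E, D, A, F

Adjusting effective dates: B's effective date is August 9, 2019, when work began; D relates back to April 23, 2018 (work commenced); E relates back to the deed date August 8, 2019.
By effective date, earliest first: D (April 23, 2018), C (June 19, 2019), E (August 8, 2019), B (August 9, 2019), A (May 20, 2020), F (July 5, 2020).
D is senior to B before the subordination, so the two trade places.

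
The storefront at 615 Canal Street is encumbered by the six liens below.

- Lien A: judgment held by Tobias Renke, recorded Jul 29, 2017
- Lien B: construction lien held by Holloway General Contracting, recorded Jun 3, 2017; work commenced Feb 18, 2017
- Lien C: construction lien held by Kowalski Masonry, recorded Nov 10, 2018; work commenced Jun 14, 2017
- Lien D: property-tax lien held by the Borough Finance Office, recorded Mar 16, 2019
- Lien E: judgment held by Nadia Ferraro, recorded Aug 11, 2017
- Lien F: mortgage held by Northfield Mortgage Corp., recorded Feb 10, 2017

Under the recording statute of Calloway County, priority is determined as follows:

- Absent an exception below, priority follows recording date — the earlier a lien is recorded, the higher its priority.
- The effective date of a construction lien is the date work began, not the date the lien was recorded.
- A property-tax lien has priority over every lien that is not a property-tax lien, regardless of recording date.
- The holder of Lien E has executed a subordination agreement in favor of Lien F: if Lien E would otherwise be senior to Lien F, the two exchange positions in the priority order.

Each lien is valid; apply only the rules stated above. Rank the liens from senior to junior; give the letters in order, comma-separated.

D, F, B, C, A, E

Effective dates: B is treated as recorded Feb 18, 2017, the work-commencement date; C is treated as recorded Jun 14, 2017, the work-commencement date.
D, as a property-tax lien, has superpriority and ranks first.
Among the remaining liens, by effective date: F (Feb 10, 2017), B (Feb 18, 2017), C (Jun 14, 2017), A (Jul 29, 2017), E (Aug 11, 2017).
E is already junior to F, so the subordination agreement changes nothing.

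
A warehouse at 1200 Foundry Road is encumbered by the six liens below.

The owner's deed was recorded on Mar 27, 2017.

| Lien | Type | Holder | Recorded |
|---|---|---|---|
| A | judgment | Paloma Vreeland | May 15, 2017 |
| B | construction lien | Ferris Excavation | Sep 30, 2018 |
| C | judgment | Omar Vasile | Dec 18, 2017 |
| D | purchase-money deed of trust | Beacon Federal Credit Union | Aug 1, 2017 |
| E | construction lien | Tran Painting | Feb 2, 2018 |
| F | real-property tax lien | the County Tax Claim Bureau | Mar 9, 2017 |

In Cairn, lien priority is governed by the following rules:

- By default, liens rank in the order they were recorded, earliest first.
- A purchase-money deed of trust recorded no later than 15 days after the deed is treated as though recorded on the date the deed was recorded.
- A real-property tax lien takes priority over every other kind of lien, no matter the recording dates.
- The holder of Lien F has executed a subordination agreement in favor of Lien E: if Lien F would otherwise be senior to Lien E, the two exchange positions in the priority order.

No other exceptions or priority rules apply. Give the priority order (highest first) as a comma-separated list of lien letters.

Effective dates: D was recorded 127 days after the deed, outside the 15-day window, so it keeps its recording date.
F, as a real-property tax lien, has superpriority and ranks first.
Ordering the rest by effective date: A (May 15, 2017), D (Aug 1, 2017), C (Dec 18, 2017), E (Feb 2, 2018), B (Sep 30, 2018).
F would otherwise be senior to E, so under the subordination agreement F and E exchange positions.

E, A, D, C, F, B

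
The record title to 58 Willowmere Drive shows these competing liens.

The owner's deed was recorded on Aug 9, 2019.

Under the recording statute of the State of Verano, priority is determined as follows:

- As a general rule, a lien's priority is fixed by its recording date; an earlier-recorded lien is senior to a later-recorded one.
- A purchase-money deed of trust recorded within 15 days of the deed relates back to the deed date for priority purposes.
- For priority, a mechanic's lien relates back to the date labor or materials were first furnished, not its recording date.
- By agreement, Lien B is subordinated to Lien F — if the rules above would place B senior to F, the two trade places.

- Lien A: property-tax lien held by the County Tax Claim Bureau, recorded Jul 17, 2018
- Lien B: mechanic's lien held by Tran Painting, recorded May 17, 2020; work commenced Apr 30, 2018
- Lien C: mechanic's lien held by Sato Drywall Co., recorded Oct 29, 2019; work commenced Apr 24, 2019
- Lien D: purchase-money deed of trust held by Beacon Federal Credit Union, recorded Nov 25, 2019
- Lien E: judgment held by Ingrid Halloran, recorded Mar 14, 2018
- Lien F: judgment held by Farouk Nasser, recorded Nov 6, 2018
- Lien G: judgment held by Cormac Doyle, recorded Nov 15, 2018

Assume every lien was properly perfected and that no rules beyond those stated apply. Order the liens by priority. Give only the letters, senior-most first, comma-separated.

E, F, A, B, G, C, D

Effective dates: B relates back to Apr 30, 2018 (work commenced); C is treated as recorded Apr 24, 2019, the work-commencement date; D was recorded 108 days after the deed — beyond 15 days — so no relation-back applies.
Ordering by effective date: E (Mar 14, 2018), B (Apr 30, 2018), A (Jul 17, 2018), F (Nov 6, 2018), G (Nov 15, 2018), C (Apr 24, 2019), D (Nov 25, 2019).
Because B would otherwise rank above F, the subordination swaps them.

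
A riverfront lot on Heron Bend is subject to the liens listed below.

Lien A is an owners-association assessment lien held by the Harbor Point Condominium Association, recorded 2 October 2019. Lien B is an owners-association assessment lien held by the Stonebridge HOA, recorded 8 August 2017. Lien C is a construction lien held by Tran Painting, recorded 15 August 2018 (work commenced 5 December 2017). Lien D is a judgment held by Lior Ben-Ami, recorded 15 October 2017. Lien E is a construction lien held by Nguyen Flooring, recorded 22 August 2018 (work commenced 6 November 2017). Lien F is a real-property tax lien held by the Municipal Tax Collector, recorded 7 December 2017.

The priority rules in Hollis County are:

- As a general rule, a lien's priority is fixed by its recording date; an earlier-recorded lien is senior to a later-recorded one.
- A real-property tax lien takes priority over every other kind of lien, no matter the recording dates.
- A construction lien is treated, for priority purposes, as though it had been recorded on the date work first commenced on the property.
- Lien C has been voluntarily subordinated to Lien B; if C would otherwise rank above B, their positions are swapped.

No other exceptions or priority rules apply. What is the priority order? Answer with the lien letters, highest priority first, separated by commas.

Adjusting effective dates: C's effective date is 5 December 2017, when work began; E's effective date is 6 November 2017, when work began.
F is a real-property tax lien, so it outranks all other liens regardless of date.
Remaining liens by effective date: B (8 August 2017), D (15 October 2017), E (6 November 2017), C (5 December 2017), A (2 October 2019).
C already ranks below B; the subordination has no effect.

F, B, D, E, C, A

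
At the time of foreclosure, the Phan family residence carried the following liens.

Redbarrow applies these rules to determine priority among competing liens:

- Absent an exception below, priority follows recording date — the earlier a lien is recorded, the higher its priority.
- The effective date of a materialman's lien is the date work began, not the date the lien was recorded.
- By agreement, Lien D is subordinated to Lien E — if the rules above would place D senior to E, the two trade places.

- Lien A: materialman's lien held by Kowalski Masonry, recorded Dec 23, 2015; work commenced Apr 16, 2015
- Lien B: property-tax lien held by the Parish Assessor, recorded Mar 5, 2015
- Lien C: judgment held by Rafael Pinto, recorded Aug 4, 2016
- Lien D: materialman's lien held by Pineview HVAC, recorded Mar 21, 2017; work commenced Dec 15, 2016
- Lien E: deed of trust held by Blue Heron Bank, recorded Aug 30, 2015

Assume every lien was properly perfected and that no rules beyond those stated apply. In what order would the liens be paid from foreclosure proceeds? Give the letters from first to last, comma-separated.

Adjusting effective dates: A relates back to Apr 16, 2015 (work commenced); D is treated as recorded Dec 15, 2016, the work-commencement date.
Ordering by effective date: B (Mar 5, 2015), A (Apr 16, 2015), E (Aug 30, 2015), C (Aug 4, 2016), D (Dec 15, 2016).
D already ranks below E; the subordination has no effect.

B, A, E, C, D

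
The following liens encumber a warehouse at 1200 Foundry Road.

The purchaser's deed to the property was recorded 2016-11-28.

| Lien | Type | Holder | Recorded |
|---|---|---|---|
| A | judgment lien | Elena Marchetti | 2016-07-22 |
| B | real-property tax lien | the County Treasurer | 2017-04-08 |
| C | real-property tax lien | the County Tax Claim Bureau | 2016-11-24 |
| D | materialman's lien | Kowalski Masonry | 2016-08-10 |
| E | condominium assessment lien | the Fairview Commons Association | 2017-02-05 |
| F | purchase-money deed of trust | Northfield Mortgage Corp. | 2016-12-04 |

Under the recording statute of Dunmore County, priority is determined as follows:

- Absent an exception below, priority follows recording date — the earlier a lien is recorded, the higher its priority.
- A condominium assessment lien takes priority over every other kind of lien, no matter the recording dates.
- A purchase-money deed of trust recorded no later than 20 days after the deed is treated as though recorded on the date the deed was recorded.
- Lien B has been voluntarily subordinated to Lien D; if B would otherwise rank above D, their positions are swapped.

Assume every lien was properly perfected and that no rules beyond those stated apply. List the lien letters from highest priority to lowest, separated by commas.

E, A, D, C, F, B

Effective dates after the stated exceptions: F's effective date is the deed date, 2016-11-28.
E is a condominium assessment lien and takes priority over every other lien.
Remaining liens by effective date: A (2016-07-22), D (2016-08-10), C (2016-11-24), F (2016-11-28), B (2017-04-08).
Since B is not senior to D, the subordination leaves the order unchanged.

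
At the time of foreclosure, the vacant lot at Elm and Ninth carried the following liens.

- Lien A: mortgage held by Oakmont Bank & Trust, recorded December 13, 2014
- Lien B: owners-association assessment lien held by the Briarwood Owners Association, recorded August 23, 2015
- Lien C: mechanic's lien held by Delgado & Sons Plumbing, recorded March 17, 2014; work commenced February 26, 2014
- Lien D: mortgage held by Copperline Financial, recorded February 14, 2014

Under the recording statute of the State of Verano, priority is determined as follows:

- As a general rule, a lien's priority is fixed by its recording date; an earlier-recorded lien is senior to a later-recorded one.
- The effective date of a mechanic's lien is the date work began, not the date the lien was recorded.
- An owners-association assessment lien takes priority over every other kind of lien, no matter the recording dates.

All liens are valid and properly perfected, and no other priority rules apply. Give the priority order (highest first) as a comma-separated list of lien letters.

First, effective dates: C relates back to February 26, 2014 (work commenced).
B, as an owners-association assessment lien, has superpriority and ranks first.
The other liens, earliest effective date first: D (February 14, 2014), C (February 26, 2014), A (December 13, 2014).

B, D, C, A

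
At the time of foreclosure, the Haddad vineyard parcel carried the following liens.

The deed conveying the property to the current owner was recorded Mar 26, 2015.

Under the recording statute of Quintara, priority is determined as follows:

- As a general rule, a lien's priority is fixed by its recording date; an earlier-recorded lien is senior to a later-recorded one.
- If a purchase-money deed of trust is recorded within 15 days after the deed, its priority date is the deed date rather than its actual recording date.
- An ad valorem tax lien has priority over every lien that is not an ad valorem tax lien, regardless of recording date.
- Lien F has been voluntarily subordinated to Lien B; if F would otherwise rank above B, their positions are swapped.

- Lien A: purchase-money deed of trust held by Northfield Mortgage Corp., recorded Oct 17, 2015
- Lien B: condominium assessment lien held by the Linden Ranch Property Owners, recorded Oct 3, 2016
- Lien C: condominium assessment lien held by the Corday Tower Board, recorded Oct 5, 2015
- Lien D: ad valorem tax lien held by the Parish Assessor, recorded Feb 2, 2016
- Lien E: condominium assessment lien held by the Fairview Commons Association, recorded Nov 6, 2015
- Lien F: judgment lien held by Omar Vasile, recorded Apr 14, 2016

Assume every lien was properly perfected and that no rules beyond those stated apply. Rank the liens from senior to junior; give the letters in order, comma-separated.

D, C, A, E, B, F

First, effective dates: A missed the 15-day window (205 days after the deed), so its recording date stands.
D, as an ad valorem tax lien, has superpriority and ranks first.
Ordering the rest by effective date: C (Oct 5, 2015), A (Oct 17, 2015), E (Nov 6, 2015), F (Apr 14, 2016), B (Oct 3, 2016).
The subordination applies — F was senior to B — so F and B swap.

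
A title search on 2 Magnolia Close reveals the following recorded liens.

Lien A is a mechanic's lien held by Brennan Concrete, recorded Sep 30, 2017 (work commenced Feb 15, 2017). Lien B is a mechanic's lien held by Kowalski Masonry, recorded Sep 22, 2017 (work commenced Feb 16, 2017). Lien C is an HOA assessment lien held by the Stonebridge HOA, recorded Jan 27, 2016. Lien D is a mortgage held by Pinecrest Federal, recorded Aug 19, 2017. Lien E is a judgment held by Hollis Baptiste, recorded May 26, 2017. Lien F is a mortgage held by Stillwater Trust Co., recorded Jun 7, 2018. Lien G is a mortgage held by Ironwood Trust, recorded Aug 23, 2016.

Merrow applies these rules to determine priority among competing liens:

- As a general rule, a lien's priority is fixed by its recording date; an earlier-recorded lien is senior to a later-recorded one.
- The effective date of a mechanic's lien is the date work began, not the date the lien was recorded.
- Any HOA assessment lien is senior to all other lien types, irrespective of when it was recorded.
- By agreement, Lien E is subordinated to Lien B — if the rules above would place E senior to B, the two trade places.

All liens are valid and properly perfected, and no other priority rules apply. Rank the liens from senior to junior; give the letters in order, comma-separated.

First, effective dates: A relates back to Feb 15, 2017 (work commenced); B relates back to Feb 16, 2017 (work commenced).
As an HOA assessment lien, C is senior to every other lien.
Remaining liens by effective date: G (Aug 23, 2016), A (Feb 15, 2017), B (Feb 16, 2017), E (May 26, 2017), D (Aug 19, 2017), F (Jun 7, 2018).
E is already junior to B, so the subordination agreement changes nothing.

C, G, A, B, E, D, F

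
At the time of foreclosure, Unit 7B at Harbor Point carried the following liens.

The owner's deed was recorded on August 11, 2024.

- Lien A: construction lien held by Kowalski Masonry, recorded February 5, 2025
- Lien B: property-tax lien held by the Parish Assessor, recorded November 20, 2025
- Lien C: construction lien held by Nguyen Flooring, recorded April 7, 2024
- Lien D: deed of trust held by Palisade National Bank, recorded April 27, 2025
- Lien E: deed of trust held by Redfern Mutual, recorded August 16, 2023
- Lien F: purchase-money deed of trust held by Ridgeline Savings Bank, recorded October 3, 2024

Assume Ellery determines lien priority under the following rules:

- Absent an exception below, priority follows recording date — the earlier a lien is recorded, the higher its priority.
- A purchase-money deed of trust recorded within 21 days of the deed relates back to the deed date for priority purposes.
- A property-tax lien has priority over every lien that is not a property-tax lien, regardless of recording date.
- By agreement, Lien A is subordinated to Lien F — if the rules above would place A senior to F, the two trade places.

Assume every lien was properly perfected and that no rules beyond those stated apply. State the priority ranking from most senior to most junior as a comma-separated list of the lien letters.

B, E, C, F, A, D

Adjusting effective dates: F was recorded 53 days after the deed — beyond 21 days — so no relation-back applies.
B is a property-tax lien and takes priority over every other lien.
Ordering the rest by effective date: E (August 16, 2023), C (April 7, 2024), F (October 3, 2024), A (February 5, 2025), D (April 27, 2025).
A already ranks below F; the subordination has no effect.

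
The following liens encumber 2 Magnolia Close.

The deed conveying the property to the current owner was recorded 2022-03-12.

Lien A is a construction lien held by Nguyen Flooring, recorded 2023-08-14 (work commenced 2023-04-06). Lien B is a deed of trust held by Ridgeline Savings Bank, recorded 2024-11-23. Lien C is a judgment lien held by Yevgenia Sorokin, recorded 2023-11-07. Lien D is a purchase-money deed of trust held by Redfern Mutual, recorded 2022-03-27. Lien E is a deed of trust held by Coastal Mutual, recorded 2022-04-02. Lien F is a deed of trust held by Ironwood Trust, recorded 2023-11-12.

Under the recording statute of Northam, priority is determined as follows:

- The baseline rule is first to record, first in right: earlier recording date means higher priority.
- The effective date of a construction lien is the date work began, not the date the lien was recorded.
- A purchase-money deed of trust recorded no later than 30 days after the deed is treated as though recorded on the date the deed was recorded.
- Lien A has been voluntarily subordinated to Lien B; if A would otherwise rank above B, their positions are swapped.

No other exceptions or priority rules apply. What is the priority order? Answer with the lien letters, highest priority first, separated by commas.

D, E, B, C, F, A

First, effective dates: A's effective date is 2023-04-06, when work began; D's effective date is the deed date, 2022-03-12.
Ordering by effective date: D (2022-03-12), E (2022-04-02), A (2023-04-06), C (2023-11-07), F (2023-11-12), B (2024-11-23).
The subordination applies — A was senior to B — so A and B swap.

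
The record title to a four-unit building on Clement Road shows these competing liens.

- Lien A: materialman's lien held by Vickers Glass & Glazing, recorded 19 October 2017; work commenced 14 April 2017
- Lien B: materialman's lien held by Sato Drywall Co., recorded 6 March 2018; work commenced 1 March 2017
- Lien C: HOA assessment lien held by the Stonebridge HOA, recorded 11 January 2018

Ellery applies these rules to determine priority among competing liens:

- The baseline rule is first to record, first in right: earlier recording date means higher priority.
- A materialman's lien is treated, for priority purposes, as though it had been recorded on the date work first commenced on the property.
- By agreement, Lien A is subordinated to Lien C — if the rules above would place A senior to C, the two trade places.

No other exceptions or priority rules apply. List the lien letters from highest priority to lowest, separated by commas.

Adjusting effective dates: A is treated as recorded 14 April 2017, the work-commencement date; B relates back to 1 March 2017 (work commenced).
Ordering by effective date: B (1 March 2017), A (14 April 2017), C (11 January 2018).
Because A would otherwise rank above C, the subordination swaps them.

B, C, A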